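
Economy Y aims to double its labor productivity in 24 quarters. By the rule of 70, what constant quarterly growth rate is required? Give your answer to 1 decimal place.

70 / 24 ≈ 2.92, so about 2.9% per quarter.

approximately 2.9%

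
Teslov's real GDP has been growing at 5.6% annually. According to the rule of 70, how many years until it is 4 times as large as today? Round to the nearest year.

about 25 years

At 5.6% it doubles every 70/5.6 ≈ 12.50 years.
4 = 2^2, so 2 doublings → 25 years.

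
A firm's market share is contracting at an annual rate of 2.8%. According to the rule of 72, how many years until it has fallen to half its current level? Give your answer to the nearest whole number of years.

≈ 26 years

Halving time ≈ 72 / 2.8 = 25.71 → 26 years.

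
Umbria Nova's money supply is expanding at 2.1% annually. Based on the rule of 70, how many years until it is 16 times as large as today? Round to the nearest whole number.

At 2.1% it doubles every 70/2.1 ≈ 33.33 years.
Getting to 16× needs 4 doublings: 4 × 33.33 ≈ 133 years.

around 133 years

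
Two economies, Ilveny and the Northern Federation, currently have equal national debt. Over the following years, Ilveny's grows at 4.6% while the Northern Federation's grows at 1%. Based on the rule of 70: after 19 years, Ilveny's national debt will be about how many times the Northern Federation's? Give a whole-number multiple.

≈ 2 times

Only the 3.6-point difference matters.
70/3.6 ≈ 19.44 years per doubling of the ratio; 19 years gives 0.98 doublings, so ≈ 2×.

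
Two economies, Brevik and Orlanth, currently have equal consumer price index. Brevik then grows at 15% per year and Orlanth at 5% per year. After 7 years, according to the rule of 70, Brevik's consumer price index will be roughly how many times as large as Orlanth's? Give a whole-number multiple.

roughly 2 times

Brevik pulls ahead at 10 pp per year, so the ratio doubles every 70/10 ≈ 7.00 years.
In 7 years that's 1.00 doublings: 2^1.00 ≈ 2.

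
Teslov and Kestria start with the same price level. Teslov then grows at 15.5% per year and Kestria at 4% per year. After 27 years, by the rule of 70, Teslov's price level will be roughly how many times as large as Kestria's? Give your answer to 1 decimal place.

Only the 11.5-point difference matters.
70/11.5 ≈ 6.09 years per doubling of the ratio; 27 years gives 4.43 doublings, so ≈ 21.6×.

about 21.6 times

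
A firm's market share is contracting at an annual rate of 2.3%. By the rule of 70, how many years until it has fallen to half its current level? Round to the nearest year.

roughly 30 years

The rule works in reverse for decay: 70/2.3 ≈ 30.43 years to halve.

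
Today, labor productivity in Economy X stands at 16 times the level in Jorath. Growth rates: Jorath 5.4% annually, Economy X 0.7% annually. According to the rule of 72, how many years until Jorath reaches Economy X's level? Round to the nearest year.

around 61 years

What matters is the difference: 4.7 pp.
Rule of 72 on the gap: the ratio halves every 72/4.7 ≈ 15.32 years.
A 16 times gap closes after 4 halvings: 4 × 15.32 ≈ 61 years.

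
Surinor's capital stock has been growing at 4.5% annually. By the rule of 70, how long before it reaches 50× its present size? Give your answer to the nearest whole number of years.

At 4.5% it doubles every 70/4.5 ≈ 15.56 years.
50× is log₂ 50 ≈ 5.64 doublings, so ≈ 5.64 × 15.56 = 88 years.

≈ 88 years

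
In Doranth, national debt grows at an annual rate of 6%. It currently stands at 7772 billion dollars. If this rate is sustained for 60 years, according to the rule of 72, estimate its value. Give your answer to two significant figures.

about 250000 billion dollars

It doubles every 72/6 ≈ 12.00 years, so 60 years is 5.00 doublings.
2^5.00 ≈ 32.00; 7772 × 32.00 ≈ 250000 billion dollars.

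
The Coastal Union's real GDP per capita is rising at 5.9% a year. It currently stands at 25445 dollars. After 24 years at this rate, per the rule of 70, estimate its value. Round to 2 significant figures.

approximately 100000 dollars

Doubling time ≈ 70/5.9 = 11.86 years.
24 years is 24/11.86 ≈ 2.02 doublings, a factor of 2^2.02 ≈ 4.06.
25445 × 4.06 ≈ 100000 dollars.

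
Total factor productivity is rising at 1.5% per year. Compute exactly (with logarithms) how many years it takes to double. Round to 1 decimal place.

46.6 years

t = ln(2) / ln(1 + 0.015) = 0.6931 / 0.014889 ≈ 46.55.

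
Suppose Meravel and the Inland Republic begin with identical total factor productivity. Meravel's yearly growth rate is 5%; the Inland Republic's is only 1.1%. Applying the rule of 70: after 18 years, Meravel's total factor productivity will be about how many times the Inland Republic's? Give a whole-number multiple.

roughly 2 times

Only the 3.9-point difference matters.
70/3.9 ≈ 17.95 years per doubling of the ratio; 18 years gives 1.00 doublings, so ≈ 2×.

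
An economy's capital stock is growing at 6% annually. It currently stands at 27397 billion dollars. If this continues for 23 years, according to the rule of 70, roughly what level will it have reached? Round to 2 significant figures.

Doubling time ≈ 70/6 = 11.67 years.
23 years is 23/11.67 ≈ 1.97 doublings, a factor of 2^1.97 ≈ 3.92.
27397 × 3.92 ≈ 110000 billion dollars.

110000 billion dollars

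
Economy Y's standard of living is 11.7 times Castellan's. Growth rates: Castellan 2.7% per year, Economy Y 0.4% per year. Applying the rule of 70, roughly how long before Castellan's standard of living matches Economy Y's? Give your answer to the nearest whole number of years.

≈ 108 years

Castellan gains on Economy Y at 2.7% − 0.4% = 2.3 points a year.
At that relative rate the gap halves every 70/2.3 ≈ 30.43 years.
An 11.7 times gap takes log₂(11.7) ≈ 3.55 halvings to close: 3.55 × 30.43 ≈ 108 years.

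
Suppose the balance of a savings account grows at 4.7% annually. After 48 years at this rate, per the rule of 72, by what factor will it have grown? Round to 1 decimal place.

Doubling time ≈ 72/4.7 = 15.32 years.
48 years / 15.32 ≈ 3.13 doublings → factor 2^3.13 ≈ 8.8.

around 8.8 times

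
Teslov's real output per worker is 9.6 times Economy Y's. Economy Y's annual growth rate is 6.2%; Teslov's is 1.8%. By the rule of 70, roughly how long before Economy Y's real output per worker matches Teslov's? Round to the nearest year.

Economy Y gains on Teslov at 6.2% − 1.8% = 4.4 points a year.
At that relative rate the gap halves every 70/4.4 ≈ 15.91 years.
A 9.6 times gap takes log₂(9.6) ≈ 3.26 halvings to close: 3.26 × 15.91 ≈ 52 years.

approximately 52 years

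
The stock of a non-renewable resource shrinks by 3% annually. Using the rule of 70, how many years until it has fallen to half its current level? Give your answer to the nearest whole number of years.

≈ 23 years

Halving time ≈ 70 / 3 = 23.33 → 23 years.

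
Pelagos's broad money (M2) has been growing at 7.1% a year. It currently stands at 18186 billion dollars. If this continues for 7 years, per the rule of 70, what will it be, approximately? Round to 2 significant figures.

30000 billion dollars

Doubling time ≈ 70/7.1 = 9.86 years.
7 years is 7/9.86 ≈ 0.71 doublings, a factor of 2^0.71 ≈ 1.64.
18186 × 1.64 ≈ 30000 billion dollars.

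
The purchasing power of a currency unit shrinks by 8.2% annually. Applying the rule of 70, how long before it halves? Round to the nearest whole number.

The rule works in reverse for decay: 70/8.2 ≈ 8.54 years to halve.

≈ 9 years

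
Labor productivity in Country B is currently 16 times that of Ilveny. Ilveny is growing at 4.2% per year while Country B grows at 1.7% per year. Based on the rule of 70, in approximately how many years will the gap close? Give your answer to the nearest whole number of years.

The growth-rate gap is 4.2% − 1.7% = 2.5 percentage points.
So the ratio between them halves every 70/2.5 ≈ 28.00 years.
A 16 times gap closes after 4 halvings: 4 × 28.00 ≈ 112 years.

roughly 112 years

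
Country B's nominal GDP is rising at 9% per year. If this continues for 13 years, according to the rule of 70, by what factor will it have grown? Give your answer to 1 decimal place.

Doubles every ≈ 7.78 years (70/9).
13 years is 1.67 doublings; 2^1.67 ≈ 3.2×.

3.2 times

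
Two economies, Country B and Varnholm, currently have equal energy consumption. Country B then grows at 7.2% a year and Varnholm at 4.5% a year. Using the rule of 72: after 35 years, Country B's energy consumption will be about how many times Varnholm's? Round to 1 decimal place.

around 2.5 times

Only the 2.7-point difference matters.
72/2.7 ≈ 26.67 years per doubling of the ratio; 35 years gives 1.31 doublings, so ≈ 2.5×.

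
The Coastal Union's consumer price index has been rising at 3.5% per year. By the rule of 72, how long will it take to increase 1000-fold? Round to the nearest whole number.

Doubling time ≈ 72/3.5 = 20.57 years.
1000× is log₂ 1000 ≈ 9.97 doublings, so ≈ 9.97 × 20.57 = 205 years.

≈ 205 years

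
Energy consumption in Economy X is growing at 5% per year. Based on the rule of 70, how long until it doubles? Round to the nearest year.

Doubling time ≈ 70 / 5 = 14.00 years.

14 years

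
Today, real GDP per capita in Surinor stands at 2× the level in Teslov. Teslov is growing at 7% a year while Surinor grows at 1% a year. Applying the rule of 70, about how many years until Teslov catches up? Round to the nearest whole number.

What matters is the difference: 6 pp.
Rule of 70 on the gap: the ratio halves every 70/6 ≈ 11.67 years.
A 2× gap closes after 1 halving: 1 × 11.67 ≈ 12 years.

approximately 12 years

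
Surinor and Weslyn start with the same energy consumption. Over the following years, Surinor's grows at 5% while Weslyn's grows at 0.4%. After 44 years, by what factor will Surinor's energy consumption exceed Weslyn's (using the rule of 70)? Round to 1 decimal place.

roughly 7.4 times

Only the 4.6-point difference matters.
70/4.6 ≈ 15.22 years per doubling of the ratio; 44 years gives 2.89 doublings, so ≈ 7.4×.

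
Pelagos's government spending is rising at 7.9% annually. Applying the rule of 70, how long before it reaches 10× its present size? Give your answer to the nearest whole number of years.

about 29 years

Doubling time ≈ 70/7.9 = 8.86 years.
10× is log₂ 10 ≈ 3.32 doublings, so ≈ 3.32 × 8.86 = 29 years.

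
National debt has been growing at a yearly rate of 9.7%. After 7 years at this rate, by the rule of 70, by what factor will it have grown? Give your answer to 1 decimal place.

around 2.0 times

Doubles every ≈ 7.22 years (70/9.7).
7 years is 0.97 doublings; 2^0.97 ≈ 2.0×.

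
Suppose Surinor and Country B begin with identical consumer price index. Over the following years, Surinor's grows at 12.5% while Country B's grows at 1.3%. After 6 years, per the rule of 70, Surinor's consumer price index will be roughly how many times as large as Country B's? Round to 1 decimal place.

roughly 1.9 times

Surinor pulls ahead at 11.2 pp per year, so the ratio doubles every 70/11.2 ≈ 6.25 years.
In 6 years that's 0.96 doublings: 2^0.96 ≈ 1.9.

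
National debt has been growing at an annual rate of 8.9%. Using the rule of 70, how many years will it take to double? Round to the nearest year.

about 8 years

Doubling time ≈ 70 / 8.9 = 7.87 years.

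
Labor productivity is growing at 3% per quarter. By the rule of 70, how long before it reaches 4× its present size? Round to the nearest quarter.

roughly 47 quarters

Doubling time ≈ 70/3 = 23.33 quarters.
Getting to 4× needs 2 doublings: 2 × 23.33 ≈ 47 quarters.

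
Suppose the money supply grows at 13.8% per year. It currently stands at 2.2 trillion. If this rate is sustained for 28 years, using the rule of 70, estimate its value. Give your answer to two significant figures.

approximately 100 trillion

Doubling time ≈ 70/13.8 = 5.07 years.
28 years is 28/5.07 ≈ 5.52 doublings, a factor of 2^5.52 ≈ 45.89.
2.2 × 45.89 ≈ 100 trillion.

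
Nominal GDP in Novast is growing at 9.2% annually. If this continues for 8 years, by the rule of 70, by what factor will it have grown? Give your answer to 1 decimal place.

Doubling time ≈ 70/9.2 = 7.61 years.
8 years / 7.61 ≈ 1.05 doublings → factor 2^1.05 ≈ 2.1.

2.1 times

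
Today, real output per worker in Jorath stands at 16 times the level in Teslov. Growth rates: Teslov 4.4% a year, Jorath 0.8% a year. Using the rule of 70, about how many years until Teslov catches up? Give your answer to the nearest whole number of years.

roughly 78 years

The growth-rate gap is 4.4% − 0.8% = 3.6 percentage points.
So the ratio between them halves every 70/3.6 ≈ 19.44 years.
A 16 times gap closes after 4 halvings: 4 × 19.44 ≈ 78 years.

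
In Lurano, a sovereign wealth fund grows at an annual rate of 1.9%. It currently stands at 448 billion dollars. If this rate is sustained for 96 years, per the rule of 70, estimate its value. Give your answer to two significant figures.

2700 billion dollars

It doubles every 70/1.9 ≈ 36.84 years, so 96 years is 2.61 doublings.
2^2.61 ≈ 6.11; 448 × 6.11 ≈ 2700 billion dollars.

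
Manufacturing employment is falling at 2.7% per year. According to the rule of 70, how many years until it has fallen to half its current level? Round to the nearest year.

Falling at 2.7%, it halves about every 70/2.7 = 25.93 years.

≈ 26 years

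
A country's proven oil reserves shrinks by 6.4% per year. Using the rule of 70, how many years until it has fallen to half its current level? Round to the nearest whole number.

Halving time ≈ 70 / 6.4 = 10.94 → 11 years.

roughly 11 years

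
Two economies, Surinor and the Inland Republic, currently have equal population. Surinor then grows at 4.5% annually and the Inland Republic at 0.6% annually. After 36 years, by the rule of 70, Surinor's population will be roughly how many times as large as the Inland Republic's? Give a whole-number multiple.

about 4 times

Surinor pulls ahead at 3.9 pp per year, so the ratio doubles every 70/3.9 ≈ 17.95 years.
In 36 years that's 2.01 doublings: 2^2.01 ≈ 4.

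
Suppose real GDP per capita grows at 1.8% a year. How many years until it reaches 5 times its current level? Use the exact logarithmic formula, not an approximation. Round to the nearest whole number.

90 years

t = ln(5) / ln(1 + 0.018) = 1.6094 / 0.017840 ≈ 90.21.
≈ 90 years.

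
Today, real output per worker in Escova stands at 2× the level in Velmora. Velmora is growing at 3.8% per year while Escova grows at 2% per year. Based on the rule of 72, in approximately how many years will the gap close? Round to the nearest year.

What matters is the difference: 1.8 pp.
Rule of 72 on the gap: the ratio halves every 72/1.8 ≈ 40.00 years.
A 2× gap closes after 1 halving: 1 × 40.00 ≈ 40 years.

roughly 40 years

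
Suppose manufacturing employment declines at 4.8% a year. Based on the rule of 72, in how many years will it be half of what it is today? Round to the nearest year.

Halving time ≈ 72 / 4.8 = 15.00 → 15 years.

≈ 15 years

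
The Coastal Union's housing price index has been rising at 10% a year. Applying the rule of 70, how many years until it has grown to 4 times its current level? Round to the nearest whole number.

roughly 14 years

One doubling takes 70/10 = 7.00 years.
4 = 2^2, so 2 doublings → 14 years.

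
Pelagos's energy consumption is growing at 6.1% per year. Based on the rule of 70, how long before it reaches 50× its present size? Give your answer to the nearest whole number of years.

One doubling takes 70/6.1 = 11.48 years.
50× is log₂ 50 ≈ 5.64 doublings, so ≈ 5.64 × 11.48 = 65 years.

≈ 65 years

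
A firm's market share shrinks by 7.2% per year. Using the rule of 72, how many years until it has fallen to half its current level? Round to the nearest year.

approximately 10 years

The rule works in reverse for decay: 72/7.2 ≈ 10.00 years to halve.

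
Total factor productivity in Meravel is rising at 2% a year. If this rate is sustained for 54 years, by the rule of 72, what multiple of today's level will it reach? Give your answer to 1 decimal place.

Doubles every ≈ 36.00 years (72/2).
54 years is 1.50 doublings; 2^1.50 ≈ 2.8×.

approximately 2.8 times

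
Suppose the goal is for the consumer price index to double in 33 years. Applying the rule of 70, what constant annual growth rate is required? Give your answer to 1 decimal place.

roughly 2.1%

70 / 33 ≈ 2.12, so about 2.1% annually.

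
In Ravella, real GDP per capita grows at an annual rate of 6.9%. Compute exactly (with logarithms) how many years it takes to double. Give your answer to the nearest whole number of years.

10 years

t = ln(2) / ln(1 + 0.069) = 0.6931 / 0.066724 ≈ 10.39.
≈ 10 years.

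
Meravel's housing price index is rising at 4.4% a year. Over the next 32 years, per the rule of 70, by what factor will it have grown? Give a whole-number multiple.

At 4.4% one doubling takes ≈ 15.91 years; 32 years is 2 of them, so ×4.

≈ 4 times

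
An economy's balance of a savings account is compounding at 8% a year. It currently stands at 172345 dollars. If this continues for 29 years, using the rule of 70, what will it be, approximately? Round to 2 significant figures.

It doubles every 70/8 ≈ 8.75 years, so 29 years is 3.31 doublings.
2^3.31 ≈ 9.92; 172345 × 9.92 ≈ 1700000 dollars.

≈ 1700000 dollars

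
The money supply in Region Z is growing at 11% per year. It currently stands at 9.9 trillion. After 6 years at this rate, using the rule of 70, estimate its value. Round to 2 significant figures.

about 19 trillion

It doubles every 70/11 ≈ 6.36 years, so 6 years is 0.94 doublings.
2^0.94 ≈ 1.92; 9.9 × 1.92 ≈ 19 trillion.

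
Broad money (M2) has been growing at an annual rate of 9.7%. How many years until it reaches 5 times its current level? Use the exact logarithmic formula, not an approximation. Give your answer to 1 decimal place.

17.4 years

t = ln(5) / ln(1 + 0.097) = 1.6094 / 0.092579 ≈ 17.38.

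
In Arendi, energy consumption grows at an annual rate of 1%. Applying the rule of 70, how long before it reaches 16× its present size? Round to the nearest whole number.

about 280 years

One doubling takes 70/1 = 70.00 years.
16 = 2^4, so 4 doublings → 280 years.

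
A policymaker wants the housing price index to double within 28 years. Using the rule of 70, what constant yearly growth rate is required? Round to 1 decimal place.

70 / 28 ≈ 2.50, so about 2.5% per year.

roughly 2.5%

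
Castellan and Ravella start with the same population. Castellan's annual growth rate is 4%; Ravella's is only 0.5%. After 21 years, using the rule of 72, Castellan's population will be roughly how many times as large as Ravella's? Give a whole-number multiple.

Castellan pulls ahead at 3.5 pp per year, so the ratio doubles every 72/3.5 ≈ 20.57 years.
In 21 years that's 1.02 doublings: 2^1.02 ≈ 2.

about 2 times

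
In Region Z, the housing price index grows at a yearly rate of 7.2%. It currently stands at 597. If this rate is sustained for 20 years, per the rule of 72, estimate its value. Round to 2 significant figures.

2400

Doubling time ≈ 72/7.2 = 10.00 years.
20 years is 20/10.00 ≈ 2.00 doublings, a factor of 2^2.00 ≈ 4.00.
597 × 4.00 ≈ 2400.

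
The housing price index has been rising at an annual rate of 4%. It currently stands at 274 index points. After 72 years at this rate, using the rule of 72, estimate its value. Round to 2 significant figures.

Doubling time ≈ 72/4 = 18.00 years.
72 years is 72/18.00 ≈ 4.00 doublings, a factor of 2^4.00 ≈ 16.00.
274 × 16.00 ≈ 4400 index points.

≈ 4400 index points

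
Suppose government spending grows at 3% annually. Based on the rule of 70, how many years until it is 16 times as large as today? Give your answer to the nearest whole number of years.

≈ 93 years

Doubling time ≈ 70/3 = 23.33 years.
Getting to 16× needs 4 doublings: 4 × 23.33 ≈ 93 years.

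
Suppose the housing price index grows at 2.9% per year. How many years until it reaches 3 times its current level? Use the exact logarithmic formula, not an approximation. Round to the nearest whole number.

38 years

t = ln(3) / ln(1 + 0.029) = 1.0986 / 0.028587 ≈ 38.43.
≈ 38 years.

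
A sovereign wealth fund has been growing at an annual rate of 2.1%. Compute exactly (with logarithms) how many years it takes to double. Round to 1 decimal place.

33.4 years

t = ln(2) / ln(1 + 0.021) = 0.6931 / 0.020783 ≈ 33.35.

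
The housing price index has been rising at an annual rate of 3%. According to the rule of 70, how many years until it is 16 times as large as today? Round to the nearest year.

At 3% it doubles every 70/3 ≈ 23.33 years.
16× is 4 doublings, so 4 × 23.33 ≈ 93 years.

about 93 years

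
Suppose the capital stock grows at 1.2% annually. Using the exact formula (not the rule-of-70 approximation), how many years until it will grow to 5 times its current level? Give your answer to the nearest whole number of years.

t = ln(5) / ln(1 + 0.012) = 1.6094 / 0.011929 ≈ 134.91.
≈ 135 years.

135 years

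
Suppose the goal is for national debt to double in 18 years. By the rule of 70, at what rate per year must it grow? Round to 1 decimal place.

≈ 3.9%

70 / 18 ≈ 3.89, so about 3.9% per year.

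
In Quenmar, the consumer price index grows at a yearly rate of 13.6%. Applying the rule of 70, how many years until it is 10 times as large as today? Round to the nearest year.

≈ 17 years

Doubling time ≈ 70/13.6 = 5.15 years.
10× is log₂ 10 ≈ 3.32 doublings, so ≈ 3.32 × 5.15 = 17 years.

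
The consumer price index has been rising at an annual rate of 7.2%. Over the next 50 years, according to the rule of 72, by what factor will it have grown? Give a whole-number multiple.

At 7.2% one doubling takes ≈ 10.00 years; 50 years is 5 of them, so ×32.

32 times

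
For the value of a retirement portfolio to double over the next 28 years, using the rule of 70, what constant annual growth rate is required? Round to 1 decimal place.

70 / 28 ≈ 2.50, so about 2.5% a year.

roughly 2.5% a year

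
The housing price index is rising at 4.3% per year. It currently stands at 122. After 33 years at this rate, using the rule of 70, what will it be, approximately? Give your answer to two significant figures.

about 500

It doubles every 70/4.3 ≈ 16.28 years, so 33 years is 2.03 doublings.
2^2.03 ≈ 4.08; 122 × 4.08 ≈ 500.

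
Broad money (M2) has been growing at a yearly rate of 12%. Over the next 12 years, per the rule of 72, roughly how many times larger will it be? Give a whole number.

≈ 4 times

Doubling time ≈ 72/12 = 6.00 years.
12/6.00 ≈ 2 doublings, so about 2^2 = 4×.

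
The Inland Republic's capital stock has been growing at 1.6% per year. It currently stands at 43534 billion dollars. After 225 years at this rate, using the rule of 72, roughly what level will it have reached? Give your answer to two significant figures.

Doubling time ≈ 72/1.6 = 45.00 years.
225 years is 225/45.00 ≈ 5.00 doublings, a factor of 2^5.00 ≈ 32.00.
43534 × 32.00 ≈ 1400000 billion dollars.

approximately 1400000 billion dollars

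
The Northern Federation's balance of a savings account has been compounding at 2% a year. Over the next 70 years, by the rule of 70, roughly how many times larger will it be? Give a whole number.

roughly 4 times

At 2% one doubling takes ≈ 35.00 years; 70 years is 2 of them, so ×4.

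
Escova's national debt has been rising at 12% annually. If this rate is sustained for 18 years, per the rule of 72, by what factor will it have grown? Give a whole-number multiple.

≈ 8 times

72/12 ≈ 6.00 years per doubling.
18 years fits 3 doublings: 2^3 = 8.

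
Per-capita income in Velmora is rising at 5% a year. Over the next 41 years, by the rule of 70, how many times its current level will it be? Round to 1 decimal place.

roughly 7.6 times

Doubling time ≈ 70/5 = 14.00 years.
41 years / 14.00 ≈ 2.93 doublings → factor 2^2.93 ≈ 7.6.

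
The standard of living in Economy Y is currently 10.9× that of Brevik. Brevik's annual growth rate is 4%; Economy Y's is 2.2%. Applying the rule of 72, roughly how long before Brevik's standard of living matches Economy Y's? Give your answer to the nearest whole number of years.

around 138 years

The growth-rate gap is 4% − 2.2% = 1.8 percentage points.
So the ratio between them halves every 72/1.8 ≈ 40.00 years.
A 10.9× gap takes log₂(10.9) ≈ 3.45 halvings to close: 3.45 × 40.00 ≈ 138 years.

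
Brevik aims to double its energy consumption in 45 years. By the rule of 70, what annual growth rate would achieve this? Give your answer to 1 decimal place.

70 / 45 ≈ 1.56, so about 1.6% annually.

1.6%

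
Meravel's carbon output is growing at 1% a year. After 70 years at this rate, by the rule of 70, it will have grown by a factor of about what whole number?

2 times

70/1 ≈ 70.00 years per doubling.
70 years fits 1 doubling: 2^1 = 2.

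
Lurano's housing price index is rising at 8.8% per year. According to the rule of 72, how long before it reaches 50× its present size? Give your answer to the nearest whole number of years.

At 8.8% it doubles every 72/8.8 ≈ 8.18 years.
Reaching 50× takes log₂(50) ≈ 5.64 doublings.
5.64 × 8.18 ≈ 46 years.

about 46 years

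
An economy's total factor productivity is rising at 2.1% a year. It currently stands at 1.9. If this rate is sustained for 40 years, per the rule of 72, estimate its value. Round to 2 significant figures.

It doubles every 72/2.1 ≈ 34.29 years, so 40 years is 1.17 doublings.
2^1.17 ≈ 2.25; 1.9 × 2.25 ≈ 4.3.

approximately 4.3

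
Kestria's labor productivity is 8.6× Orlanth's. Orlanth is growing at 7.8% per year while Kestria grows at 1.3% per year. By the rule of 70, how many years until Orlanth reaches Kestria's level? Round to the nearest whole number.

about 33 years

What matters is the difference: 6.5 pp.
Rule of 70 on the gap: the ratio halves every 70/6.5 ≈ 10.77 years.
An 8.6× gap takes log₂(8.6) ≈ 3.10 halvings to close: 3.10 × 10.77 ≈ 33 years.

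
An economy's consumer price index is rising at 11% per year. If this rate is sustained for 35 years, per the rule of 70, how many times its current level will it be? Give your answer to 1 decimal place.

Doubling time ≈ 70/11 = 6.36 years.
35 years / 6.36 ≈ 5.50 doublings → factor 2^5.50 ≈ 45.3.

45.3 times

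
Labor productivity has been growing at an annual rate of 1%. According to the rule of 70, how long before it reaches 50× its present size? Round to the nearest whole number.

roughly 395 years

At 1% it doubles every 70/1 ≈ 70.00 years.
Reaching 50× takes log₂(50) ≈ 5.64 doublings.
5.64 × 70.00 ≈ 395 years.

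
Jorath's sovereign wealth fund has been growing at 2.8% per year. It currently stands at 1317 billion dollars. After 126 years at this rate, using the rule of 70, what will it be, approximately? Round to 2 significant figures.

around 43000 billion dollars

Doubling time ≈ 70/2.8 = 25.00 years.
126 years is 126/25.00 ≈ 5.04 doublings, a factor of 2^5.04 ≈ 32.90.
1317 × 32.90 ≈ 43000 billion dollars.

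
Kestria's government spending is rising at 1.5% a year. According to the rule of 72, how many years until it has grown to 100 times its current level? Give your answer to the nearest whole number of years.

about 319 years

One doubling takes 72/1.5 = 48.00 years.
Reaching 100× takes log₂(100) ≈ 6.64 doublings.
6.64 × 48.00 ≈ 319 years.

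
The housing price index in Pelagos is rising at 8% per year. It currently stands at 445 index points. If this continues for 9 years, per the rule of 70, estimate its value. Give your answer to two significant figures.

It doubles every 70/8 ≈ 8.75 years, so 9 years is 1.03 doublings.
2^1.03 ≈ 2.04; 445 × 2.04 ≈ 910 index points.

roughly 910 index points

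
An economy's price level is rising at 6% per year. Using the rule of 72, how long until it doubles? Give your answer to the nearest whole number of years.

roughly 12 years

72/6 ≈ 12.00, so it doubles roughly every 12 years.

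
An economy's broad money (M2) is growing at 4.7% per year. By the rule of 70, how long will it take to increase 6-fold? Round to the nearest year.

Doubling time ≈ 70/4.7 = 14.89 years.
Reaching 6× takes log₂(6) ≈ 2.58 doublings.
2.58 × 14.89 ≈ 38 years.

around 38 years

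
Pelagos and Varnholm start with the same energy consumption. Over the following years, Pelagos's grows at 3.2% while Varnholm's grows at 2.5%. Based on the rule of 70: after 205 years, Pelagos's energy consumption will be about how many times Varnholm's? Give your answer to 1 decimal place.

Rate gap = 3.2% − 2.5% = 0.7 points.
The ratio doubles every 70/0.7 ≈ 100.00 years.
205/100.00 ≈ 2.05 doublings → ratio ≈ 2^2.05 ≈ 4.1.

4.1 times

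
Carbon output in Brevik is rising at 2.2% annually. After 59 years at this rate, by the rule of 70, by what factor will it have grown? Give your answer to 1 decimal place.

roughly 3.6 times

Doubles every ≈ 31.82 years (70/2.2).
59 years is 1.85 doublings; 2^1.85 ≈ 3.6×.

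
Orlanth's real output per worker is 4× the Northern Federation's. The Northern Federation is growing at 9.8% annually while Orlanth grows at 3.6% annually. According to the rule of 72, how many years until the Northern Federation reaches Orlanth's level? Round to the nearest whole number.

≈ 23 years

What matters is the difference: 6.2 pp.
Rule of 72 on the gap: the ratio halves every 72/6.2 ≈ 11.61 years.
A 4× gap closes after 2 halvings: 2 × 11.61 ≈ 23 years.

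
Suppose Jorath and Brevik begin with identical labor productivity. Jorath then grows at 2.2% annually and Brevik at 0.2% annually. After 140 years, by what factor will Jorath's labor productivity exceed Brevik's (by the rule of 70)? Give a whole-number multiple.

Only the 2-point difference matters.
70/2 ≈ 35.00 years per doubling of the ratio; 140 years gives 4.00 doublings, so ≈ 16×.

≈ 16 times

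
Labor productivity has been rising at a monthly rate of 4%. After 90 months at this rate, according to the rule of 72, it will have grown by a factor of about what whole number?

Doubling time ≈ 72/4 = 18.00 months.
90/18.00 ≈ 5 doublings, so about 2^5 = 32×.

about 32 times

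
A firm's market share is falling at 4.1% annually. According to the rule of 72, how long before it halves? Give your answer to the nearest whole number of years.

roughly 18 years

The rule works in reverse for decay: 72/4.1 ≈ 17.56 years to halve.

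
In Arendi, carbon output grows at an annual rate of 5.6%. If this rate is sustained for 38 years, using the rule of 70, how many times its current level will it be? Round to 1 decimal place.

Doubles every ≈ 12.50 years (70/5.6).
38 years is 3.04 doublings; 2^3.04 ≈ 8.2×.

roughly 8.2 times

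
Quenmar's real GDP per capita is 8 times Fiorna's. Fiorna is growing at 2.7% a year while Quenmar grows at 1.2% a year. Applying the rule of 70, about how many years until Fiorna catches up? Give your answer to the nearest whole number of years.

The growth-rate gap is 2.7% − 1.2% = 1.5 percentage points.
So the ratio between them halves every 70/1.5 ≈ 46.67 years.
An 8 times gap closes after 3 halvings: 3 × 46.67 ≈ 140 years.

roughly 140 years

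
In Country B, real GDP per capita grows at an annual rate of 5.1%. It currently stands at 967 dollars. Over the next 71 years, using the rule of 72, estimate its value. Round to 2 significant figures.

Doubling time ≈ 72/5.1 = 14.12 years.
71 years is 71/14.12 ≈ 5.03 doublings, a factor of 2^5.03 ≈ 32.67.
967 × 32.67 ≈ 32000 dollars.

32000 dollars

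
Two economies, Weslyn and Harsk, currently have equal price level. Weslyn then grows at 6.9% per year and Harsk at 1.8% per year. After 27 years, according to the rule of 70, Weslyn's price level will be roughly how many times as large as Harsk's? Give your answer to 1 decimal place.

Weslyn pulls ahead at 5.1 pp per year, so the ratio doubles every 70/5.1 ≈ 13.73 years.
In 27 years that's 1.97 doublings: 2^1.97 ≈ 3.9.

approximately 3.9 times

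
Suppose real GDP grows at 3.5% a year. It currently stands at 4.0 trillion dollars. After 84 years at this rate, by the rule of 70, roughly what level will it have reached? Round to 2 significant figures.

It doubles every 70/3.5 ≈ 20.00 years, so 84 years is 4.20 doublings.
2^4.20 ≈ 18.38; 4.0 × 18.38 ≈ 74 trillion dollars.

roughly 74 trillion dollars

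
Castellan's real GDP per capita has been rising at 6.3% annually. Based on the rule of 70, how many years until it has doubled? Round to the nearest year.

about 11 years

At 6.3%, doubling takes about 70/6.3 = 11.11 years.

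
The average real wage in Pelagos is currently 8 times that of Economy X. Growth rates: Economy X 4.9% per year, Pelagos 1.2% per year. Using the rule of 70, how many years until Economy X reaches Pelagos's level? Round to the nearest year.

about 57 years

Economy X gains on Pelagos at 4.9% − 1.2% = 3.7 points a year.
At that relative rate the gap halves every 70/3.7 ≈ 18.92 years.
An 8 times gap closes after 3 halvings: 3 × 18.92 ≈ 57 years.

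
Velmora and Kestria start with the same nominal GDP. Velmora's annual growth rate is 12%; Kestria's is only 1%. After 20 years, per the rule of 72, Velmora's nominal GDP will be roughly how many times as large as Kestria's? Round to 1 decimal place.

Rate gap = 12% − 1% = 11 points.
The ratio doubles every 72/11 ≈ 6.55 years.
20/6.55 ≈ 3.05 doublings → ratio ≈ 2^3.05 ≈ 8.3.

about 8.3 times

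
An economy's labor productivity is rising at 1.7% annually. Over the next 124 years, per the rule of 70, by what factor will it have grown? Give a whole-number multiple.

≈ 8 times

Doubling time ≈ 70/1.7 = 41.18 years.
124/41.18 ≈ 3 doublings, so about 2^3 = 8×.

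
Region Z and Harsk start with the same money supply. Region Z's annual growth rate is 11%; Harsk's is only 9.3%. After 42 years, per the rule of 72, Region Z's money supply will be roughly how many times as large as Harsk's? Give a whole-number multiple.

2 times

Region Z pulls ahead at 1.7 pp per year, so the ratio doubles every 72/1.7 ≈ 42.35 years.
In 42 years that's 0.99 doublings: 2^0.99 ≈ 2.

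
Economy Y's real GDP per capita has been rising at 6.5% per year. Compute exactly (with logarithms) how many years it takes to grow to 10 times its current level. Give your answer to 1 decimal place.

36.6 years

t = ln(10) / ln(1 + 0.065) = 2.3026 / 0.062975 ≈ 36.56.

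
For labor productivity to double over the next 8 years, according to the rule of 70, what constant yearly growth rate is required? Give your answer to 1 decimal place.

roughly 8.8%

70 / 8 ≈ 8.75, so about 8.8% per year.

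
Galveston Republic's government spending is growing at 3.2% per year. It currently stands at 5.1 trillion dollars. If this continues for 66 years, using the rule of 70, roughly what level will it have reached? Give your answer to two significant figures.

41 trillion dollars

Doubling time ≈ 70/3.2 = 21.88 years.
66 years is 66/21.88 ≈ 3.02 doublings, a factor of 2^3.02 ≈ 8.11.
5.1 × 8.11 ≈ 41 trillion dollars.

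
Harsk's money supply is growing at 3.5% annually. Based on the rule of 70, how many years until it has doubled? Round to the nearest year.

about 20 years

At 3.5%, doubling takes about 70/3.5 = 20.00 years.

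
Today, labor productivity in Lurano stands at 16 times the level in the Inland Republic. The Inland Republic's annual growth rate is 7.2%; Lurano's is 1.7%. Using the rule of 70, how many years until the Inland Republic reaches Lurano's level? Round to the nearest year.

What matters is the difference: 5.5 pp.
Rule of 70 on the gap: the ratio halves every 70/5.5 ≈ 12.73 years.
A 16 times gap closes after 4 halvings: 4 × 12.73 ≈ 51 years.

≈ 51 years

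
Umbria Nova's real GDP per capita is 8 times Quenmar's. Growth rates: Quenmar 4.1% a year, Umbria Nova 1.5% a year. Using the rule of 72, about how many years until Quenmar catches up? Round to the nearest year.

roughly 83 years

The growth-rate gap is 4.1% − 1.5% = 2.6 percentage points.
So the ratio between them halves every 72/2.6 ≈ 27.69 years.
An 8 times gap closes after 3 halvings: 3 × 27.69 ≈ 83 years.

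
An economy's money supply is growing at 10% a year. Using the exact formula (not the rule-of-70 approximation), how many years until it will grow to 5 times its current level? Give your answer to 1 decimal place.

t = ln(5) / ln(1 + 0.1) = 1.6094 / 0.095310 ≈ 16.89.

16.9 years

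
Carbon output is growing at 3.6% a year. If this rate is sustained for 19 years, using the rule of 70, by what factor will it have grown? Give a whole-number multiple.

At 3.6% one doubling takes ≈ 19.44 years; 19 years is 1 of them, so ×2.

around 2 times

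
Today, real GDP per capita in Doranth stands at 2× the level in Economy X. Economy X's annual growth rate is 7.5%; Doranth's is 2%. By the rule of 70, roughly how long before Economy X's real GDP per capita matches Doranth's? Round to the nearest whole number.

about 13 years

The growth-rate gap is 7.5% − 2% = 5.5 percentage points.
So the ratio between them halves every 70/5.5 ≈ 12.73 years.
A 2× gap closes after 1 halving: 1 × 12.73 ≈ 13 years.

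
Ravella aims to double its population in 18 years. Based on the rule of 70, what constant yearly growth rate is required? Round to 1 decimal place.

around 3.9%

70 / 18 ≈ 3.89, so about 3.9% per year.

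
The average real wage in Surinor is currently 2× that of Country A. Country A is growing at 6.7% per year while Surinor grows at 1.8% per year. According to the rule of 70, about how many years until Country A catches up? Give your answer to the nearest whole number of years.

≈ 14 years

The growth-rate gap is 6.7% − 1.8% = 4.9 percentage points.
So the ratio between them halves every 70/4.9 ≈ 14.29 years.
A 2× gap closes after 1 halving: 1 × 14.29 ≈ 14 years.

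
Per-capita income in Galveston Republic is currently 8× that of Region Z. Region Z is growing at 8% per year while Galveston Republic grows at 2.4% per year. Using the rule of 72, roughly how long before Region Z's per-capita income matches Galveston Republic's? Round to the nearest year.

The growth-rate gap is 8% − 2.4% = 5.6 percentage points.
So the ratio between them halves every 72/5.6 ≈ 12.86 years.
An 8× gap closes after 3 halvings: 3 × 12.86 ≈ 39 years.

about 39 years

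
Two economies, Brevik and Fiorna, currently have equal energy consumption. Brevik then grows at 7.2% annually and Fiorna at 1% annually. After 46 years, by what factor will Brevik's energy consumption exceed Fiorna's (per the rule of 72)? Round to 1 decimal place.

around 15.6 times

Rate gap = 7.2% − 1% = 6.2 points.
The ratio doubles every 72/6.2 ≈ 11.61 years.
46/11.61 ≈ 3.96 doublings → ratio ≈ 2^3.96 ≈ 15.6.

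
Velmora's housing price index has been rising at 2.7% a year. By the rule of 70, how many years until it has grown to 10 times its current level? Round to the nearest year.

roughly 86 years

At 2.7% it doubles every 70/2.7 ≈ 25.93 years.
Reaching 10× takes log₂(10) ≈ 3.32 doublings.
3.32 × 25.93 ≈ 86 years.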